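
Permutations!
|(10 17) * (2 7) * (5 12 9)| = |(2 7)(5 12 9)(10 17)| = 6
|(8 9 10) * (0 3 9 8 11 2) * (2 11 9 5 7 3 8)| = |(11)(0 8 2)(3 5 7)(9 10)| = 6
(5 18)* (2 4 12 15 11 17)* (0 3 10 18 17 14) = (0 3 10 18 5 17 2 4 12 15 11 14) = [3, 1, 4, 10, 12, 17, 6, 7, 8, 9, 18, 14, 15, 13, 0, 11, 16, 2, 5]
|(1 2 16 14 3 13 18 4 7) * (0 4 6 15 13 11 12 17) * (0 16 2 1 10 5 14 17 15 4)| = 12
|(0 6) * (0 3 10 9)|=|(0 6 3 10 9)|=5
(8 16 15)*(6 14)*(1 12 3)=[0, 12, 2, 1, 4, 5, 14, 7, 16, 9, 10, 11, 3, 13, 6, 8, 15]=(1 12 3)(6 14)(8 16 15)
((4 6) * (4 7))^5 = (4 7 6)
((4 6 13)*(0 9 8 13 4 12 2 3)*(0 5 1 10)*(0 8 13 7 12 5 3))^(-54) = (0 8 13 12 1)(2 10 9 7 5)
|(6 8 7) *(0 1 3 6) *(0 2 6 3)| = |(0 1)(2 6 8 7)| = 4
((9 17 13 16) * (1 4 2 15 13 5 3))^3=(1 15 9 3 2 16 5 4 13 17)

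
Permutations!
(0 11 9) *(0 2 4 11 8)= (0 8)(2 4 11 9)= [8, 1, 4, 3, 11, 5, 6, 7, 0, 2, 10, 9]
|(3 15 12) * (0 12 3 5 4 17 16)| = |(0 12 5 4 17 16)(3 15)| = 6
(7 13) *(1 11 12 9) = (1 11 12 9)(7 13) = [0, 11, 2, 3, 4, 5, 6, 13, 8, 1, 10, 12, 9, 7]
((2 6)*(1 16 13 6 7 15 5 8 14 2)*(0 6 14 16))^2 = (0 1 6)(2 15 8 13)(5 16 14 7)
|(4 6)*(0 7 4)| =4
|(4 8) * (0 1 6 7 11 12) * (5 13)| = 6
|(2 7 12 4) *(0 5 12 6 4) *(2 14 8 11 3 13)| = |(0 5 12)(2 7 6 4 14 8 11 3 13)| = 9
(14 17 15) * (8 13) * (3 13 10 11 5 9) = [0, 1, 2, 13, 4, 9, 6, 7, 10, 3, 11, 5, 12, 8, 17, 14, 16, 15] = (3 13 8 10 11 5 9)(14 17 15)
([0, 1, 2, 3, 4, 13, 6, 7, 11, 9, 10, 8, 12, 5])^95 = [0, 1, 2, 3, 4, 13, 6, 7, 11, 9, 10, 8, 12, 5]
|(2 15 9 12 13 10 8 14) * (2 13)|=4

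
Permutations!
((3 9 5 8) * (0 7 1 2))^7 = (0 2 1 7)(3 8 5 9)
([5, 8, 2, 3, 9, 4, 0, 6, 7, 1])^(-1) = [6, 9, 2, 3, 5, 0, 7, 8, 1, 4]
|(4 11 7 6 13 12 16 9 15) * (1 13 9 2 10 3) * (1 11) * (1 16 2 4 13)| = |(2 10 3 11 7 6 9 15 13 12)(4 16)| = 10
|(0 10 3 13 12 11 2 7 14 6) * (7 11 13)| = 6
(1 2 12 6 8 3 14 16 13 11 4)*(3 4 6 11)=(1 2 12 11 6 8 4)(3 14 16 13)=[0, 2, 12, 14, 1, 5, 8, 7, 4, 9, 10, 6, 11, 3, 16, 15, 13]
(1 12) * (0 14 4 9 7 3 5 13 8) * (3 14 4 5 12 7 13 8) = (0 4 9 13 3 12 1 7 14 5 8) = [4, 7, 2, 12, 9, 8, 6, 14, 0, 13, 10, 11, 1, 3, 5]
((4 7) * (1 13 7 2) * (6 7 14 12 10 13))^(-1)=(1 2 4 7 6)(10 12 14 13)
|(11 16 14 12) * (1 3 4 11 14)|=|(1 3 4 11 16)(12 14)|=10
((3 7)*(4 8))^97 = (3 7)(4 8)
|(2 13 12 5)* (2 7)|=5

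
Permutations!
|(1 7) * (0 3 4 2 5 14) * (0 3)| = 10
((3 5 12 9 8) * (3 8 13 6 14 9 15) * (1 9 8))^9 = (1 6)(3 5 12 15)(8 13)(9 14)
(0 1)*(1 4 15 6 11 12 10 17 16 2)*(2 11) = [4, 0, 1, 3, 15, 5, 2, 7, 8, 9, 17, 12, 10, 13, 14, 6, 11, 16] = (0 4 15 6 2 1)(10 17 16 11 12)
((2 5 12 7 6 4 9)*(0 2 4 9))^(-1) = (0 4 9 6 7 12 5 2)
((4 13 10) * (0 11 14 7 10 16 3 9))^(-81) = (0 9 3 16 13 4 10 7 14 11)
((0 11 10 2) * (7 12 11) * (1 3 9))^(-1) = (0 2 10 11 12 7)(1 9 3)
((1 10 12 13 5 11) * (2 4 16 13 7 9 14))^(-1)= (1 11 5 13 16 4 2 14 9 7 12 10)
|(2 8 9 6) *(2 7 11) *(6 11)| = |(2 8 9 11)(6 7)| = 4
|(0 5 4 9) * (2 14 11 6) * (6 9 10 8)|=|(0 5 4 10 8 6 2 14 11 9)|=10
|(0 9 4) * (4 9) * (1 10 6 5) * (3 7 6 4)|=8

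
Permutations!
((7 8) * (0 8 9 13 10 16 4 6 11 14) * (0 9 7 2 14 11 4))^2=(0 2 9 10)(8 14 13 16)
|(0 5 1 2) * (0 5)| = 3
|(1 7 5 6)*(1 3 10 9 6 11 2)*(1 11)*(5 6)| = 14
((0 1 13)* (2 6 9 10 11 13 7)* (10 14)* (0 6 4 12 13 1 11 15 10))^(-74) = (15)(0 7 12 9 11 2 13 14 1 4 6) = ((0 11 1 7 2 4 12 13 6 9 14)(10 15))^(-74)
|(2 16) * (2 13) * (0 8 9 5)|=|(0 8 9 5)(2 16 13)|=12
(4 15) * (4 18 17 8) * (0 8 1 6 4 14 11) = (0 8 14 11)(1 6 4 15 18 17) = [8, 6, 2, 3, 15, 5, 4, 7, 14, 9, 10, 0, 12, 13, 11, 18, 16, 1, 17]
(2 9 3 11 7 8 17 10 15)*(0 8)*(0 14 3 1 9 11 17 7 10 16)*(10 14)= [8, 9, 11, 17, 4, 5, 6, 10, 7, 1, 15, 14, 12, 13, 3, 2, 0, 16]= (0 8 7 10 15 2 11 14 3 17 16)(1 9)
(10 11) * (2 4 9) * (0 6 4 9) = (0 6 4)(2 9)(10 11) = [6, 1, 9, 3, 0, 5, 4, 7, 8, 2, 11, 10]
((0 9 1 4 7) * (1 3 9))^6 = (9)(0 4)(1 7)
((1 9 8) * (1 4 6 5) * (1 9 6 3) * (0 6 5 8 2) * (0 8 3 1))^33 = (1 2)(4 9)(5 8)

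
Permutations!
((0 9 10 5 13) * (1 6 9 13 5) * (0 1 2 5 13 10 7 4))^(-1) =(0 4 7 9 6 1 13 5 2 10)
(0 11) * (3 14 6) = [11, 1, 2, 14, 4, 5, 3, 7, 8, 9, 10, 0, 12, 13, 6] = (0 11)(3 14 6)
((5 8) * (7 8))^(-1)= (5 8 7)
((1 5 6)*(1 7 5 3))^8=(5 7 6)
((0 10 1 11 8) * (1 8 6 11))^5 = ((0 10 8)(6 11))^5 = (0 8 10)(6 11)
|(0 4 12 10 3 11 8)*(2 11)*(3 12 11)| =4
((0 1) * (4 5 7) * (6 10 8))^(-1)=(0 1)(4 7 5)(6 8 10)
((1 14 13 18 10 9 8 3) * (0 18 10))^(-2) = ((0 18)(1 14 13 10 9 8 3))^(-2) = (18)(1 8 10 14 3 9 13)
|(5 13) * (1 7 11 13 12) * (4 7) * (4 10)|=8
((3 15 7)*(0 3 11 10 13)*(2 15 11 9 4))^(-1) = ((0 3 11 10 13)(2 15 7 9 4))^(-1) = (0 13 10 11 3)(2 4 9 7 15)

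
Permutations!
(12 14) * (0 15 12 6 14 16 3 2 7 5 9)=[15, 1, 7, 2, 4, 9, 14, 5, 8, 0, 10, 11, 16, 13, 6, 12, 3]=(0 15 12 16 3 2 7 5 9)(6 14)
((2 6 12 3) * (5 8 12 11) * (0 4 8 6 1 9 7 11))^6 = ((0 4 8 12 3 2 1 9 7 11 5 6))^6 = (0 1)(2 6)(3 5)(4 9)(7 8)(11 12)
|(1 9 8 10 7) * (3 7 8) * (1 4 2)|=|(1 9 3 7 4 2)(8 10)|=6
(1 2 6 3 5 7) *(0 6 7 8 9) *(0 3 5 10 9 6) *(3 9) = (1 2 7)(3 10)(5 8 6) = [0, 2, 7, 10, 4, 8, 5, 1, 6, 9, 3]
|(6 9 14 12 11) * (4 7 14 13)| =|(4 7 14 12 11 6 9 13)| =8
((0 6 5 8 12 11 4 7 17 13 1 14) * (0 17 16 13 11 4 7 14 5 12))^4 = ((0 6 12 4 14 17 11 7 16 13 1 5 8))^4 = (0 14 16 8 4 7 5 12 11 1 6 17 13)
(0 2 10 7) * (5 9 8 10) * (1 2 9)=(0 9 8 10 7)(1 2 5)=[9, 2, 5, 3, 4, 1, 6, 0, 10, 8, 7]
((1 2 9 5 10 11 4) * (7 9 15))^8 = ((1 2 15 7 9 5 10 11 4))^8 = (1 4 11 10 5 9 7 15 2)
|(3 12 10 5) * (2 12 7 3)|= 4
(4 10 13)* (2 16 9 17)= (2 16 9 17)(4 10 13)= [0, 1, 16, 3, 10, 5, 6, 7, 8, 17, 13, 11, 12, 4, 14, 15, 9, 2]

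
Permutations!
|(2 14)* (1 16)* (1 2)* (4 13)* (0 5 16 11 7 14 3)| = |(0 5 16 2 3)(1 11 7 14)(4 13)| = 20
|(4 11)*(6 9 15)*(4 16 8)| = |(4 11 16 8)(6 9 15)| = 12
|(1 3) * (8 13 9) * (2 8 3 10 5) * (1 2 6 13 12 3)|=12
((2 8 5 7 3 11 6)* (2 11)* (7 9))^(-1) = ((2 8 5 9 7 3)(6 11))^(-1) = (2 3 7 9 5 8)(6 11)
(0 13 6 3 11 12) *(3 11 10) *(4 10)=(0 13 6 11 12)(3 4 10)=[13, 1, 2, 4, 10, 5, 11, 7, 8, 9, 3, 12, 0, 6]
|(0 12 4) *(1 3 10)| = 3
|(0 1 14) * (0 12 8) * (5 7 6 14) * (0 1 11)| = 14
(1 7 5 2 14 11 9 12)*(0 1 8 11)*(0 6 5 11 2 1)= (1 7 11 9 12 8 2 14 6 5)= [0, 7, 14, 3, 4, 1, 5, 11, 2, 12, 10, 9, 8, 13, 6]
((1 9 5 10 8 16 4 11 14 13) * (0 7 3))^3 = (1 10 4 13 5 16 14 9 8 11)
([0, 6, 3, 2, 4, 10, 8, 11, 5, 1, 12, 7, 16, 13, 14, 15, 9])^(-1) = [0, 9, 3, 2, 4, 8, 1, 11, 6, 16, 5, 7, 10, 13, 14, 15, 12]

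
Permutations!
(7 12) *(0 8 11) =(0 8 11)(7 12) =[8, 1, 2, 3, 4, 5, 6, 12, 11, 9, 10, 0, 7]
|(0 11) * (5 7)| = 2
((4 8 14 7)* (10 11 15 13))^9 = (4 8 14 7)(10 11 15 13) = ((4 8 14 7)(10 11 15 13))^9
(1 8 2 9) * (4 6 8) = (1 4 6 8 2 9) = [0, 4, 9, 3, 6, 5, 8, 7, 2, 1]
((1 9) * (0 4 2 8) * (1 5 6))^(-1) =(0 8 2 4)(1 6 5 9)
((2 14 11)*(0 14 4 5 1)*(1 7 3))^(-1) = (0 1 3 7 5 4 2 11 14)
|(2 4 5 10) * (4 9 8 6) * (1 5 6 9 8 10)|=4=|(1 5)(2 8 9 10)(4 6)|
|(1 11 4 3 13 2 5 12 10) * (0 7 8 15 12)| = |(0 7 8 15 12 10 1 11 4 3 13 2 5)| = 13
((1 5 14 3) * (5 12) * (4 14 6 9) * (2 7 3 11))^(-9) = (1 5 9 14 2 3 12 6 4 11 7)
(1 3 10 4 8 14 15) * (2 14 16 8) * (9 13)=(1 3 10 4 2 14 15)(8 16)(9 13)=[0, 3, 14, 10, 2, 5, 6, 7, 16, 13, 4, 11, 12, 9, 15, 1, 8]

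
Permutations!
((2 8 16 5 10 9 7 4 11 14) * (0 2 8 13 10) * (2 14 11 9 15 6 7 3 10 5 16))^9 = (16)(0 2)(3 15 7 9 10 6 4)(5 8)(13 14)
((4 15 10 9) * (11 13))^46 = ((4 15 10 9)(11 13))^46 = (4 10)(9 15)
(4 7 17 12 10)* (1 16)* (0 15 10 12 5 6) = (0 15 10 4 7 17 5 6)(1 16) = [15, 16, 2, 3, 7, 6, 0, 17, 8, 9, 4, 11, 12, 13, 14, 10, 1, 5]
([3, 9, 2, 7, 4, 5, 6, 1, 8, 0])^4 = (0 9 1 7 3)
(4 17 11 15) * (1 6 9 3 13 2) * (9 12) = (1 6 12 9 3 13 2)(4 17 11 15) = [0, 6, 1, 13, 17, 5, 12, 7, 8, 3, 10, 15, 9, 2, 14, 4, 16, 11]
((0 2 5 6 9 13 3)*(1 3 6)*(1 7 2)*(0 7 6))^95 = (0 5 1 6 3 9 7 13 2)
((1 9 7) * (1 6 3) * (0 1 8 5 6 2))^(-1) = ((0 1 9 7 2)(3 8 5 6))^(-1) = (0 2 7 9 1)(3 6 5 8)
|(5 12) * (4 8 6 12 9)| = 6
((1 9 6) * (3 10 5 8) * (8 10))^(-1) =(1 6 9)(3 8)(5 10)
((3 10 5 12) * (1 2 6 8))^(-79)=(1 2 6 8)(3 10 5 12)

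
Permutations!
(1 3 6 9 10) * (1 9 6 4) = (1 3 4)(9 10) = [0, 3, 2, 4, 1, 5, 6, 7, 8, 10, 9]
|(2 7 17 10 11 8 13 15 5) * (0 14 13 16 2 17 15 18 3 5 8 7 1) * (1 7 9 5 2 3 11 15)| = |(0 14 13 18 11 9 5 17 10 15 8 16 3 2 7 1)| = 16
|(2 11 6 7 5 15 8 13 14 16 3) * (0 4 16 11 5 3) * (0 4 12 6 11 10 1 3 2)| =26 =|(0 12 6 7 2 5 15 8 13 14 10 1 3)(4 16)|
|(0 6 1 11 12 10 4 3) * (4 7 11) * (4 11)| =|(0 6 1 11 12 10 7 4 3)| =9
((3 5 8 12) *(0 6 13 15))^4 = ((0 6 13 15)(3 5 8 12))^4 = (15)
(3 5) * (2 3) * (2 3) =(3 5) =[0, 1, 2, 5, 4, 3]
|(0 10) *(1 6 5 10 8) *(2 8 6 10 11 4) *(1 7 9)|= 11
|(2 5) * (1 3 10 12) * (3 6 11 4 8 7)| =18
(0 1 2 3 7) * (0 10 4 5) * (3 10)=[1, 2, 10, 7, 5, 0, 6, 3, 8, 9, 4]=(0 1 2 10 4 5)(3 7)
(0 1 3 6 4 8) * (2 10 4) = [1, 3, 10, 6, 8, 5, 2, 7, 0, 9, 4] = (0 1 3 6 2 10 4 8)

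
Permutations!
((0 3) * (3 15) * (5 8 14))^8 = (0 3 15)(5 14 8)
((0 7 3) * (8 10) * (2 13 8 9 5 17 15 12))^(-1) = ((0 7 3)(2 13 8 10 9 5 17 15 12))^(-1) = (0 3 7)(2 12 15 17 5 9 10 8 13)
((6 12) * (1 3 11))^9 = ((1 3 11)(6 12))^9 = (6 12)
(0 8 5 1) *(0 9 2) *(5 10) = (0 8 10 5 1 9 2) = [8, 9, 0, 3, 4, 1, 6, 7, 10, 2, 5]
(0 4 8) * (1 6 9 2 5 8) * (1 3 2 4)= (0 1 6 9 4 3 2 5 8)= [1, 6, 5, 2, 3, 8, 9, 7, 0, 4]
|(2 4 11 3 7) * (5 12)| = 10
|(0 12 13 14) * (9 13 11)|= |(0 12 11 9 13 14)|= 6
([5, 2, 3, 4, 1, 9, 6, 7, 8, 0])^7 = (0 5 9)(1 4 3 2)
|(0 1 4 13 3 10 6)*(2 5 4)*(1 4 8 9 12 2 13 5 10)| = |(0 4 5 8 9 12 2 10 6)(1 13 3)| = 9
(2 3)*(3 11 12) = (2 11 12 3) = [0, 1, 11, 2, 4, 5, 6, 7, 8, 9, 10, 12, 3]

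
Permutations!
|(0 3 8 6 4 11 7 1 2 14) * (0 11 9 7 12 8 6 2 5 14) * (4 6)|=|(0 3 4 9 7 1 5 14 11 12 8 2)|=12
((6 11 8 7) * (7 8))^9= (11)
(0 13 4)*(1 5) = (0 13 4)(1 5) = [13, 5, 2, 3, 0, 1, 6, 7, 8, 9, 10, 11, 12, 4]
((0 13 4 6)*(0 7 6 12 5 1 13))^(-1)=((1 13 4 12 5)(6 7))^(-1)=(1 5 12 4 13)(6 7)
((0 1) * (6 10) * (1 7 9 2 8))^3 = (0 2)(1 9)(6 10)(7 8)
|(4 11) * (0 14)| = |(0 14)(4 11)| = 2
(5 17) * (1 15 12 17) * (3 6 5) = (1 15 12 17 3 6 5) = [0, 15, 2, 6, 4, 1, 5, 7, 8, 9, 10, 11, 17, 13, 14, 12, 16, 3]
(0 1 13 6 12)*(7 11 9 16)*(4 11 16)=(0 1 13 6 12)(4 11 9)(7 16)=[1, 13, 2, 3, 11, 5, 12, 16, 8, 4, 10, 9, 0, 6, 14, 15, 7]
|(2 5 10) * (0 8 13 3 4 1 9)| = 21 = |(0 8 13 3 4 1 9)(2 5 10)|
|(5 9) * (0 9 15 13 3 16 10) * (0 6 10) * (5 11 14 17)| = 10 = |(0 9 11 14 17 5 15 13 3 16)(6 10)|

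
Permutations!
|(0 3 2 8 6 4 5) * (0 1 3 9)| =14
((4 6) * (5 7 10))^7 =((4 6)(5 7 10))^7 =(4 6)(5 7 10)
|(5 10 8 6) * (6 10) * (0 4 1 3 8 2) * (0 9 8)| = |(0 4 1 3)(2 9 8 10)(5 6)| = 4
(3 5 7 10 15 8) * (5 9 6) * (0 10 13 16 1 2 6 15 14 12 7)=[10, 2, 6, 9, 4, 0, 5, 13, 3, 15, 14, 11, 7, 16, 12, 8, 1]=(0 10 14 12 7 13 16 1 2 6 5)(3 9 15 8)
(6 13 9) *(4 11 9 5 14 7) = (4 11 9 6 13 5 14 7) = [0, 1, 2, 3, 11, 14, 13, 4, 8, 6, 10, 9, 12, 5, 7]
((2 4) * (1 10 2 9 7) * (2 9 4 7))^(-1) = (1 7 2 9 10)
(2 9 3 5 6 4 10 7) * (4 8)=(2 9 3 5 6 8 4 10 7)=[0, 1, 9, 5, 10, 6, 8, 2, 4, 3, 7]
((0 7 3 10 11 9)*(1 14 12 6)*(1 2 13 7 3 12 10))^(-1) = ((0 3 1 14 10 11 9)(2 13 7 12 6))^(-1) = (0 9 11 10 14 1 3)(2 6 12 7 13)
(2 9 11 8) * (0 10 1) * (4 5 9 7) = (0 10 1)(2 7 4 5 9 11 8) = [10, 0, 7, 3, 5, 9, 6, 4, 2, 11, 1, 8]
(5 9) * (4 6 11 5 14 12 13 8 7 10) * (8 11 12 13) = (4 6 12 8 7 10)(5 9 14 13 11) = [0, 1, 2, 3, 6, 9, 12, 10, 7, 14, 4, 5, 8, 11, 13]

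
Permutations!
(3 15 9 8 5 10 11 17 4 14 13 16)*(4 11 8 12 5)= (3 15 9 12 5 10 8 4 14 13 16)(11 17)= [0, 1, 2, 15, 14, 10, 6, 7, 4, 12, 8, 17, 5, 16, 13, 9, 3, 11]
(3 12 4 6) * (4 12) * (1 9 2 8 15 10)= (1 9 2 8 15 10)(3 4 6)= [0, 9, 8, 4, 6, 5, 3, 7, 15, 2, 1, 11, 12, 13, 14, 10]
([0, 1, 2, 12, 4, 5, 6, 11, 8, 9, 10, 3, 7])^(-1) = [0, 1, 2, 11, 4, 5, 6, 12, 8, 9, 10, 7, 3]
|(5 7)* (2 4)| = |(2 4)(5 7)| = 2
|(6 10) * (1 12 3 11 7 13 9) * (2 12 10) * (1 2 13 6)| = |(1 10)(2 12 3 11 7 6 13 9)| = 8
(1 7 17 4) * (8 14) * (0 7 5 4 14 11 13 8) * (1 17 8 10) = [7, 5, 2, 3, 17, 4, 6, 8, 11, 9, 1, 13, 12, 10, 0, 15, 16, 14] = (0 7 8 11 13 10 1 5 4 17 14)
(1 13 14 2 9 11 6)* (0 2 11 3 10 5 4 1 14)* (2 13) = (0 13)(1 2 9 3 10 5 4)(6 14 11) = [13, 2, 9, 10, 1, 4, 14, 7, 8, 3, 5, 6, 12, 0, 11]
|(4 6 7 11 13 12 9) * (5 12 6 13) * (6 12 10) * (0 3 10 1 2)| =|(0 3 10 6 7 11 5 1 2)(4 13 12 9)| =36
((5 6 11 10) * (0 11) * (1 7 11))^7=(11)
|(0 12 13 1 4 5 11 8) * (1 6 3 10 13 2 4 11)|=|(0 12 2 4 5 1 11 8)(3 10 13 6)|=8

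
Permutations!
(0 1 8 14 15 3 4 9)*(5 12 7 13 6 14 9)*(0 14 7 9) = (0 1 8)(3 4 5 12 9 14 15)(6 7 13) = [1, 8, 2, 4, 5, 12, 7, 13, 0, 14, 10, 11, 9, 6, 15, 3]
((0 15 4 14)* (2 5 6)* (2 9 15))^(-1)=(0 14 4 15 9 6 5 2)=((0 2 5 6 9 15 4 14))^(-1)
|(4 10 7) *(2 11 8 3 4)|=|(2 11 8 3 4 10 7)|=7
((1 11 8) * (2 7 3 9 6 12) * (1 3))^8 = ((1 11 8 3 9 6 12 2 7))^8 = (1 7 2 12 6 9 3 8 11)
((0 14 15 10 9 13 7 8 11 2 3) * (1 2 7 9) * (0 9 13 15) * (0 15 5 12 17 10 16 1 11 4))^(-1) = (0 4 8 7 11 10 17 12 5 9 3 2 1 16 15 14)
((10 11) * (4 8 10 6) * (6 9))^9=((4 8 10 11 9 6))^9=(4 11)(6 10)(8 9)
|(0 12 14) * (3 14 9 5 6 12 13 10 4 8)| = |(0 13 10 4 8 3 14)(5 6 12 9)| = 28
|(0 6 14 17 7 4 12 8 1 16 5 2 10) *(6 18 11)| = |(0 18 11 6 14 17 7 4 12 8 1 16 5 2 10)| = 15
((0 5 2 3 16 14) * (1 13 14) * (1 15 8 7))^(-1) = ((0 5 2 3 16 15 8 7 1 13 14))^(-1) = (0 14 13 1 7 8 15 16 3 2 5)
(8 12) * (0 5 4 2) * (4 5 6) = (0 6 4 2)(8 12) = [6, 1, 0, 3, 2, 5, 4, 7, 12, 9, 10, 11, 8]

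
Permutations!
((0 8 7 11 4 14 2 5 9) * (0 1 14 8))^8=((1 14 2 5 9)(4 8 7 11))^8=(1 5 14 9 2)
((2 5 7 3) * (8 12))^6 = (12)(2 7)(3 5)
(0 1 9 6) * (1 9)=(0 9 6)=[9, 1, 2, 3, 4, 5, 0, 7, 8, 6]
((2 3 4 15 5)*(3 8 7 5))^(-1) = (2 5 7 8)(3 15 4) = ((2 8 7 5)(3 4 15))^(-1)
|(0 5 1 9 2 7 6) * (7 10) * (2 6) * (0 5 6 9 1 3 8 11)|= |(0 6 5 3 8 11)(2 10 7)|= 6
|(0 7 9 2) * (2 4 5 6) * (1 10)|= |(0 7 9 4 5 6 2)(1 10)|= 14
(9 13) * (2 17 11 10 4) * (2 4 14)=(2 17 11 10 14)(9 13)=[0, 1, 17, 3, 4, 5, 6, 7, 8, 13, 14, 10, 12, 9, 2, 15, 16, 11]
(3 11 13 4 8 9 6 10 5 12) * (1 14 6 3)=(1 14 6 10 5 12)(3 11 13 4 8 9)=[0, 14, 2, 11, 8, 12, 10, 7, 9, 3, 5, 13, 1, 4, 6]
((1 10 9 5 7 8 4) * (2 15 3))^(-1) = ((1 10 9 5 7 8 4)(2 15 3))^(-1) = (1 4 8 7 5 9 10)(2 3 15)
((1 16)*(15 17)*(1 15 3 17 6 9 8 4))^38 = (17)(1 6 4 15 8 16 9)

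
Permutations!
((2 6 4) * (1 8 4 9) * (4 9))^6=(9)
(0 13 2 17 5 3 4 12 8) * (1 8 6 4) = (0 13 2 17 5 3 1 8)(4 12 6) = [13, 8, 17, 1, 12, 3, 4, 7, 0, 9, 10, 11, 6, 2, 14, 15, 16, 5]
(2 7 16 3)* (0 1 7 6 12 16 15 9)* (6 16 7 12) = [1, 12, 16, 2, 4, 5, 6, 15, 8, 0, 10, 11, 7, 13, 14, 9, 3] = (0 1 12 7 15 9)(2 16 3)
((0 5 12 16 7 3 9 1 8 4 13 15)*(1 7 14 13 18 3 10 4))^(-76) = (0 5 12 16 14 13 15)(3 7 4)(9 10 18)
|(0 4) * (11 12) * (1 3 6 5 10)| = 10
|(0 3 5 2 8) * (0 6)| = |(0 3 5 2 8 6)| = 6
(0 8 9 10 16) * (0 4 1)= (0 8 9 10 16 4 1)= [8, 0, 2, 3, 1, 5, 6, 7, 9, 10, 16, 11, 12, 13, 14, 15, 4]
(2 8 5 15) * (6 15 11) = [0, 1, 8, 3, 4, 11, 15, 7, 5, 9, 10, 6, 12, 13, 14, 2] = (2 8 5 11 6 15)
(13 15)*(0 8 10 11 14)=(0 8 10 11 14)(13 15)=[8, 1, 2, 3, 4, 5, 6, 7, 10, 9, 11, 14, 12, 15, 0, 13]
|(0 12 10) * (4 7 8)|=|(0 12 10)(4 7 8)|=3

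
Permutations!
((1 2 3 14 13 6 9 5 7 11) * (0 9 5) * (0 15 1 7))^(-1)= (0 5 6 13 14 3 2 1 15 9)(7 11)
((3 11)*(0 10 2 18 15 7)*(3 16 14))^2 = (0 2 15)(3 16)(7 10 18)(11 14)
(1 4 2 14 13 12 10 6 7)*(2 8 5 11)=(1 4 8 5 11 2 14 13 12 10 6 7)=[0, 4, 14, 3, 8, 11, 7, 1, 5, 9, 6, 2, 10, 12, 13]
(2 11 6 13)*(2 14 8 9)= [0, 1, 11, 3, 4, 5, 13, 7, 9, 2, 10, 6, 12, 14, 8]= (2 11 6 13 14 8 9)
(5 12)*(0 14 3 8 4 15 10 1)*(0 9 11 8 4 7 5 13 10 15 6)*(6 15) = (0 14 3 4 15 6)(1 9 11 8 7 5 12 13 10) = [14, 9, 2, 4, 15, 12, 0, 5, 7, 11, 1, 8, 13, 10, 3, 6]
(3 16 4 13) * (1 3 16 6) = (1 3 6)(4 13 16) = [0, 3, 2, 6, 13, 5, 1, 7, 8, 9, 10, 11, 12, 16, 14, 15, 4]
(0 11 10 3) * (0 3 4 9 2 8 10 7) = (0 11 7)(2 8 10 4 9) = [11, 1, 8, 3, 9, 5, 6, 0, 10, 2, 4, 7]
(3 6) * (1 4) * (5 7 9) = (1 4)(3 6)(5 7 9) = [0, 4, 2, 6, 1, 7, 3, 9, 8, 5]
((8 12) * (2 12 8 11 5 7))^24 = ((2 12 11 5 7))^24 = (2 7 5 11 12)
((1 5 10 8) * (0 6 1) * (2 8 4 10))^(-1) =(0 8 2 5 1 6)(4 10)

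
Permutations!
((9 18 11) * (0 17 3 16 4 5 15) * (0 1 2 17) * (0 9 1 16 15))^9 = (0 16 17 11)(1 9 4 3)(2 18 5 15)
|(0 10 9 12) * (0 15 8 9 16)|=12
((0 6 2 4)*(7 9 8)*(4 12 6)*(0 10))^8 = (0 10 4)(2 6 12)(7 8 9)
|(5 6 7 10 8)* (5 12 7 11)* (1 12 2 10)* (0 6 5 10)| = |(0 6 11 10 8 2)(1 12 7)| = 6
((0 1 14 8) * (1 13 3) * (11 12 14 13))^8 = (0 14 11 8 12)(1 3 13) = ((0 11 12 14 8)(1 13 3))^8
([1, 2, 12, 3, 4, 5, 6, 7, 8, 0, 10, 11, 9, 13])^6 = (13)(0 1 2 12 9)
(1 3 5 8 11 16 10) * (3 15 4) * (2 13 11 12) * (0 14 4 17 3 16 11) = (0 14 4 16 10 1 15 17 3 5 8 12 2 13) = [14, 15, 13, 5, 16, 8, 6, 7, 12, 9, 1, 11, 2, 0, 4, 17, 10, 3]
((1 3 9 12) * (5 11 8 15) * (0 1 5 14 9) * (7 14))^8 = ((0 1 3)(5 11 8 15 7 14 9 12))^8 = (15)(0 3 1)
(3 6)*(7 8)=[0, 1, 2, 6, 4, 5, 3, 8, 7]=(3 6)(7 8)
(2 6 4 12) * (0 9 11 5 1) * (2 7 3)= [9, 0, 6, 2, 12, 1, 4, 3, 8, 11, 10, 5, 7]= (0 9 11 5 1)(2 6 4 12 7 3)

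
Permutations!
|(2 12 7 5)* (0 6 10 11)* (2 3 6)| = |(0 2 12 7 5 3 6 10 11)| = 9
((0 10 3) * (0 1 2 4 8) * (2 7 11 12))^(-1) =(0 8 4 2 12 11 7 1 3 10)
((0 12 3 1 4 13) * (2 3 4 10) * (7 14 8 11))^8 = ((0 12 4 13)(1 10 2 3)(7 14 8 11))^8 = (14)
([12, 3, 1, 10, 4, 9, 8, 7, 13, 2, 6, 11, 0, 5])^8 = [0, 2, 9, 1, 4, 13, 10, 7, 6, 5, 3, 11, 12, 8]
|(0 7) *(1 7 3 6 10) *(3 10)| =4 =|(0 10 1 7)(3 6)|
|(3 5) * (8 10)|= 2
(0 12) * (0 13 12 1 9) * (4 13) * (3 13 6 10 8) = (0 1 9)(3 13 12 4 6 10 8) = [1, 9, 2, 13, 6, 5, 10, 7, 3, 0, 8, 11, 4, 12]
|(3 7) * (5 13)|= 2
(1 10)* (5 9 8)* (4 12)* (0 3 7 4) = (0 3 7 4 12)(1 10)(5 9 8) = [3, 10, 2, 7, 12, 9, 6, 4, 5, 8, 1, 11, 0]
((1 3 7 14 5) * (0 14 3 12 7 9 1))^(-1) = ((0 14 5)(1 12 7 3 9))^(-1) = (0 5 14)(1 9 3 7 12)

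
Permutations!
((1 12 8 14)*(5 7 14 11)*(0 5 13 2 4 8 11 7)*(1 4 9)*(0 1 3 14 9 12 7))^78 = (0 14 7)(1 8 3)(2 11)(4 9 5)(12 13)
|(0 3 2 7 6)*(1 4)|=|(0 3 2 7 6)(1 4)|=10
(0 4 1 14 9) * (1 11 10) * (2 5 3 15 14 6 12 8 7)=[4, 6, 5, 15, 11, 3, 12, 2, 7, 0, 1, 10, 8, 13, 9, 14]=(0 4 11 10 1 6 12 8 7 2 5 3 15 14 9)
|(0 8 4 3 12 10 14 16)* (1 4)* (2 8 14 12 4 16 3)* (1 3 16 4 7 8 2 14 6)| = |(0 6 1 4 14 16)(3 7 8)(10 12)| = 6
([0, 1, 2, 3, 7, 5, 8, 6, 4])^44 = (8)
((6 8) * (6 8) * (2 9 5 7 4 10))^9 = ((2 9 5 7 4 10))^9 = (2 7)(4 9)(5 10)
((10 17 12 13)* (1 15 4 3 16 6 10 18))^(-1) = (1 18 13 12 17 10 6 16 3 4 15)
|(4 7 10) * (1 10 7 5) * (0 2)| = 4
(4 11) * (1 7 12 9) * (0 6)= [6, 7, 2, 3, 11, 5, 0, 12, 8, 1, 10, 4, 9]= (0 6)(1 7 12 9)(4 11)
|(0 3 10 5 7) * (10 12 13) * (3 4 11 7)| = |(0 4 11 7)(3 12 13 10 5)| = 20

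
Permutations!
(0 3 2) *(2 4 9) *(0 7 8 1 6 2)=(0 3 4 9)(1 6 2 7 8)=[3, 6, 7, 4, 9, 5, 2, 8, 1, 0]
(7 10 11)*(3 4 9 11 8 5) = (3 4 9 11 7 10 8 5) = [0, 1, 2, 4, 9, 3, 6, 10, 5, 11, 8, 7]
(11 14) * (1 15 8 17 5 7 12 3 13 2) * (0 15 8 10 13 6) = (0 15 10 13 2 1 8 17 5 7 12 3 6)(11 14) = [15, 8, 1, 6, 4, 7, 0, 12, 17, 9, 13, 14, 3, 2, 11, 10, 16, 5]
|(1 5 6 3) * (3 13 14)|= |(1 5 6 13 14 3)|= 6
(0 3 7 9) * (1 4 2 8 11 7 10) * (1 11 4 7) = (0 3 10 11 1 7 9)(2 8 4) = [3, 7, 8, 10, 2, 5, 6, 9, 4, 0, 11, 1]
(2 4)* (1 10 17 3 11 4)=(1 10 17 3 11 4 2)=[0, 10, 1, 11, 2, 5, 6, 7, 8, 9, 17, 4, 12, 13, 14, 15, 16, 3]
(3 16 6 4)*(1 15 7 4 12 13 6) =[0, 15, 2, 16, 3, 5, 12, 4, 8, 9, 10, 11, 13, 6, 14, 7, 1] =(1 15 7 4 3 16)(6 12 13)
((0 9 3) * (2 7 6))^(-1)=(0 3 9)(2 6 7)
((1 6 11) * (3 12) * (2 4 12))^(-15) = ((1 6 11)(2 4 12 3))^(-15) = (2 4 12 3)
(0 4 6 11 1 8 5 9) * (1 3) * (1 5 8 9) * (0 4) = (1 9 4 6 11 3 5) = [0, 9, 2, 5, 6, 1, 11, 7, 8, 4, 10, 3]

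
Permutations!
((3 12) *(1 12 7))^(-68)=((1 12 3 7))^(-68)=(12)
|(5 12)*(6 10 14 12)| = 5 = |(5 6 10 14 12)|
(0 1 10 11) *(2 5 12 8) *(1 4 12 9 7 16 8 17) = (0 4 12 17 1 10 11)(2 5 9 7 16 8) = [4, 10, 5, 3, 12, 9, 6, 16, 2, 7, 11, 0, 17, 13, 14, 15, 8, 1]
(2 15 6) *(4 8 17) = [0, 1, 15, 3, 8, 5, 2, 7, 17, 9, 10, 11, 12, 13, 14, 6, 16, 4] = (2 15 6)(4 8 17)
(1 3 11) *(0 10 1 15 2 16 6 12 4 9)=(0 10 1 3 11 15 2 16 6 12 4 9)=[10, 3, 16, 11, 9, 5, 12, 7, 8, 0, 1, 15, 4, 13, 14, 2, 6]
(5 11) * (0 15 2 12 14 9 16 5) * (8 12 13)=(0 15 2 13 8 12 14 9 16 5 11)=[15, 1, 13, 3, 4, 11, 6, 7, 12, 16, 10, 0, 14, 8, 9, 2, 5]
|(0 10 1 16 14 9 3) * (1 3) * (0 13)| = 4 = |(0 10 3 13)(1 16 14 9)|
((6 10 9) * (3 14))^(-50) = ((3 14)(6 10 9))^(-50) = (14)(6 10 9)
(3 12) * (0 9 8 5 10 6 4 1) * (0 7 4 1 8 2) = [9, 7, 0, 12, 8, 10, 1, 4, 5, 2, 6, 11, 3] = (0 9 2)(1 7 4 8 5 10 6)(3 12)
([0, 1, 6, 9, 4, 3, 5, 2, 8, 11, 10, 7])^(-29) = (2 7 11 9 3 5 6)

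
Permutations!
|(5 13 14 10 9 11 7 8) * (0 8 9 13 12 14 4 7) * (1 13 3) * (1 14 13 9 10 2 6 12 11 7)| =|(0 8 5 11)(1 9 7 10 3 14 2 6 12 13 4)| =44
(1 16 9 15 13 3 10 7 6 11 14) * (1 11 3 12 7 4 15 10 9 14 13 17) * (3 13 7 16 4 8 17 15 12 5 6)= [0, 4, 2, 9, 12, 6, 13, 3, 17, 10, 8, 7, 16, 5, 11, 15, 14, 1]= (1 4 12 16 14 11 7 3 9 10 8 17)(5 6 13)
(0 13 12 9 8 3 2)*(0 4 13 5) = (0 5)(2 4 13 12 9 8 3) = [5, 1, 4, 2, 13, 0, 6, 7, 3, 8, 10, 11, 9, 12]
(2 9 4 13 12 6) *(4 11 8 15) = [0, 1, 9, 3, 13, 5, 2, 7, 15, 11, 10, 8, 6, 12, 14, 4] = (2 9 11 8 15 4 13 12 6)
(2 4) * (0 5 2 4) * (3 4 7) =(0 5 2)(3 4 7) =[5, 1, 0, 4, 7, 2, 6, 3]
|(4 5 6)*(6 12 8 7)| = |(4 5 12 8 7 6)| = 6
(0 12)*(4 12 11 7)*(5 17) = (0 11 7 4 12)(5 17) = [11, 1, 2, 3, 12, 17, 6, 4, 8, 9, 10, 7, 0, 13, 14, 15, 16, 5]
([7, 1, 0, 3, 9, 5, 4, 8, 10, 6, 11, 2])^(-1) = (0 2 11 10 8 7)(4 6 9)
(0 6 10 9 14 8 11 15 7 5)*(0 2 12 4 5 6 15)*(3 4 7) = (0 15 3 4 5 2 12 7 6 10 9 14 8 11) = [15, 1, 12, 4, 5, 2, 10, 6, 11, 14, 9, 0, 7, 13, 8, 3]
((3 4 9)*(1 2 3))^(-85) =(9)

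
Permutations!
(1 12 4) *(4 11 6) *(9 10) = (1 12 11 6 4)(9 10) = [0, 12, 2, 3, 1, 5, 4, 7, 8, 10, 9, 6, 11]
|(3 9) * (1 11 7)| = 6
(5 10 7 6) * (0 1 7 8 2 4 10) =(0 1 7 6 5)(2 4 10 8) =[1, 7, 4, 3, 10, 0, 5, 6, 2, 9, 8]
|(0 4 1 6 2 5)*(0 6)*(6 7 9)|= |(0 4 1)(2 5 7 9 6)|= 15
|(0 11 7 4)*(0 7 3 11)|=|(3 11)(4 7)|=2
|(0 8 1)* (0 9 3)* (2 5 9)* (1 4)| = |(0 8 4 1 2 5 9 3)| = 8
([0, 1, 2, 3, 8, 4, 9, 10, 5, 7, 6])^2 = [0, 1, 2, 3, 5, 8, 7, 6, 4, 10, 9]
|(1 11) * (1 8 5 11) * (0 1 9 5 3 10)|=|(0 1 9 5 11 8 3 10)|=8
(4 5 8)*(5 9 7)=(4 9 7 5 8)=[0, 1, 2, 3, 9, 8, 6, 5, 4, 7]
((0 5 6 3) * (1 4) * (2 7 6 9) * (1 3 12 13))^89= ((0 5 9 2 7 6 12 13 1 4 3))^89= (0 5 9 2 7 6 12 13 1 4 3)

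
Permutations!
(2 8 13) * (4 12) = (2 8 13)(4 12) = [0, 1, 8, 3, 12, 5, 6, 7, 13, 9, 10, 11, 4, 2]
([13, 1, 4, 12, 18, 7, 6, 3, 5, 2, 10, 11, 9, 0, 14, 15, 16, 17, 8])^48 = [0, 1, 8, 2, 5, 12, 6, 9, 3, 18, 10, 11, 4, 13, 14, 15, 16, 17, 7]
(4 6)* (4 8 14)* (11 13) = (4 6 8 14)(11 13) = [0, 1, 2, 3, 6, 5, 8, 7, 14, 9, 10, 13, 12, 11, 4]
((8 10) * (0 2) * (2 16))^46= ((0 16 2)(8 10))^46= (0 16 2)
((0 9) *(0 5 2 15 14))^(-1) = ((0 9 5 2 15 14))^(-1) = (0 14 15 2 5 9)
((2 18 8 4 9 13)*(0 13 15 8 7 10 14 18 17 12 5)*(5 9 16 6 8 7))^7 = (0 7 2 14 12 5 15 13 10 17 18 9)(4 8 6 16)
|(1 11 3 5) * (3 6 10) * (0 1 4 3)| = |(0 1 11 6 10)(3 5 4)| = 15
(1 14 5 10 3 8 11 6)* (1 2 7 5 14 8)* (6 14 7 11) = (1 8 6 2 11 14 7 5 10 3) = [0, 8, 11, 1, 4, 10, 2, 5, 6, 9, 3, 14, 12, 13, 7]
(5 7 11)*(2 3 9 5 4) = (2 3 9 5 7 11 4) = [0, 1, 3, 9, 2, 7, 6, 11, 8, 5, 10, 4]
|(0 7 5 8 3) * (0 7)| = 4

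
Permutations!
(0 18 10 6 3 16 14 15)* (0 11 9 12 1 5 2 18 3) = (0 3 16 14 15 11 9 12 1 5 2 18 10 6) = [3, 5, 18, 16, 4, 2, 0, 7, 8, 12, 6, 9, 1, 13, 15, 11, 14, 17, 10]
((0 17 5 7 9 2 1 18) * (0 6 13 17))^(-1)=(1 2 9 7 5 17 13 6 18)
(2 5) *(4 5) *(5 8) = (2 4 8 5) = [0, 1, 4, 3, 8, 2, 6, 7, 5]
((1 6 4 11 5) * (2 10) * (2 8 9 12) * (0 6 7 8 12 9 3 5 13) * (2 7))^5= ((0 6 4 11 13)(1 2 10 12 7 8 3 5))^5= (13)(1 8 10 5 7 2 3 12)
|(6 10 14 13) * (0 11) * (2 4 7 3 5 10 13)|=14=|(0 11)(2 4 7 3 5 10 14)(6 13)|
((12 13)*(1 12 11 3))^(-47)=((1 12 13 11 3))^(-47)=(1 11 12 3 13)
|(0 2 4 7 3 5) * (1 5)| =7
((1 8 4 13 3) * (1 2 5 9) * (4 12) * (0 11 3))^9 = (0 4 8 9 2 11 13 12 1 5 3)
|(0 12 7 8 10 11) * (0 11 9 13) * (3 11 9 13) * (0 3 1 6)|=11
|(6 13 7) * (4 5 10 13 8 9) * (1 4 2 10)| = |(1 4 5)(2 10 13 7 6 8 9)| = 21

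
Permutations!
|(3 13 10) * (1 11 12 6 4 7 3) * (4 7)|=8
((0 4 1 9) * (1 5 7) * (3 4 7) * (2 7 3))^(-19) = (0 7 4 9 2 3 1 5)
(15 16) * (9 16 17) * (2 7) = (2 7)(9 16 15 17) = [0, 1, 7, 3, 4, 5, 6, 2, 8, 16, 10, 11, 12, 13, 14, 17, 15, 9]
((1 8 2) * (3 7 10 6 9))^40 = (10)(1 8 2)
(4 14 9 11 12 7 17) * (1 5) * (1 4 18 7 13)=(1 5 4 14 9 11 12 13)(7 17 18)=[0, 5, 2, 3, 14, 4, 6, 17, 8, 11, 10, 12, 13, 1, 9, 15, 16, 18, 7]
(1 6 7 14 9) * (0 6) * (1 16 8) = (0 6 7 14 9 16 8 1) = [6, 0, 2, 3, 4, 5, 7, 14, 1, 16, 10, 11, 12, 13, 9, 15, 8]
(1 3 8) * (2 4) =(1 3 8)(2 4) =[0, 3, 4, 8, 2, 5, 6, 7, 1]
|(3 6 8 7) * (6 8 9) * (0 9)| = 3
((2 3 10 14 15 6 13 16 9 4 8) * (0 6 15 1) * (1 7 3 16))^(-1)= (0 1 13 6)(2 8 4 9 16)(3 7 14 10)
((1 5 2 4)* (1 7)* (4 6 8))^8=(1 5 2 6 8 4 7)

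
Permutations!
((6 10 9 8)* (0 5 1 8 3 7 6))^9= (0 5 1 8)(3 9 10 6 7)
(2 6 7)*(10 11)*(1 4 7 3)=(1 4 7 2 6 3)(10 11)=[0, 4, 6, 1, 7, 5, 3, 2, 8, 9, 11, 10]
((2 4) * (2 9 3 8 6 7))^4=((2 4 9 3 8 6 7))^4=(2 8 4 6 9 7 3)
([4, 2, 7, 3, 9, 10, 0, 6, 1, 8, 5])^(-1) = [6, 8, 1, 3, 0, 10, 7, 2, 9, 4, 5]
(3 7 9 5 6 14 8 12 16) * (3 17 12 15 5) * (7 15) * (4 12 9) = (3 15 5 6 14 8 7 4 12 16 17 9) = [0, 1, 2, 15, 12, 6, 14, 4, 7, 3, 10, 11, 16, 13, 8, 5, 17, 9]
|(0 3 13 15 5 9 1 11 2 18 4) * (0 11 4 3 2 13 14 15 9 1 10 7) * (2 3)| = |(0 3 14 15 5 1 4 11 13 9 10 7)(2 18)| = 12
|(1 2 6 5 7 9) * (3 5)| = |(1 2 6 3 5 7 9)| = 7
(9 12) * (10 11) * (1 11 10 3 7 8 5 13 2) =(1 11 3 7 8 5 13 2)(9 12) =[0, 11, 1, 7, 4, 13, 6, 8, 5, 12, 10, 3, 9, 2]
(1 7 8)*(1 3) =(1 7 8 3) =[0, 7, 2, 1, 4, 5, 6, 8, 3]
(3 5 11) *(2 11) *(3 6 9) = (2 11 6 9 3 5) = [0, 1, 11, 5, 4, 2, 9, 7, 8, 3, 10, 6]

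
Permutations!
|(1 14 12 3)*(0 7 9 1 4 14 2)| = |(0 7 9 1 2)(3 4 14 12)| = 20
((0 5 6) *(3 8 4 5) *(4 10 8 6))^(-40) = (10)(0 6 3)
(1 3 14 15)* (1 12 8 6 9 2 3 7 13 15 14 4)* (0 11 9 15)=(0 11 9 2 3 4 1 7 13)(6 15 12 8)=[11, 7, 3, 4, 1, 5, 15, 13, 6, 2, 10, 9, 8, 0, 14, 12]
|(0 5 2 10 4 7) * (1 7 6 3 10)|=20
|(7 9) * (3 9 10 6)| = 5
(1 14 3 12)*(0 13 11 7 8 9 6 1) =(0 13 11 7 8 9 6 1 14 3 12) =[13, 14, 2, 12, 4, 5, 1, 8, 9, 6, 10, 7, 0, 11, 3]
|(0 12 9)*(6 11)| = 6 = |(0 12 9)(6 11)|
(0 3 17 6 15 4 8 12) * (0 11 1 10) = [3, 10, 2, 17, 8, 5, 15, 7, 12, 9, 0, 1, 11, 13, 14, 4, 16, 6] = (0 3 17 6 15 4 8 12 11 1 10)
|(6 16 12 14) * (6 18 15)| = 6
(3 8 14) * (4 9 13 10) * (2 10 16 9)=(2 10 4)(3 8 14)(9 13 16)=[0, 1, 10, 8, 2, 5, 6, 7, 14, 13, 4, 11, 12, 16, 3, 15, 9]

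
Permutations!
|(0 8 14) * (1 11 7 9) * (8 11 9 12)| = 6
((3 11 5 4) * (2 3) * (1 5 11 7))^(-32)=(11)(1 3 4)(2 5 7)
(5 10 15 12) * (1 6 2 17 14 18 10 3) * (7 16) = (1 6 2 17 14 18 10 15 12 5 3)(7 16) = [0, 6, 17, 1, 4, 3, 2, 16, 8, 9, 15, 11, 5, 13, 18, 12, 7, 14, 10]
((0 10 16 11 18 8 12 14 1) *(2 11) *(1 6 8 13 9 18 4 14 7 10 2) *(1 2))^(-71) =(0 1)(2 16 10 7 12 8 6 14 4 11)(9 18 13) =((0 1)(2 11 4 14 6 8 12 7 10 16)(9 18 13))^(-71)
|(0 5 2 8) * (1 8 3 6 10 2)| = 4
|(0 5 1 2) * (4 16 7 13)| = |(0 5 1 2)(4 16 7 13)| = 4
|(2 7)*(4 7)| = 3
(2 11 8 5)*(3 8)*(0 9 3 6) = [9, 1, 11, 8, 4, 2, 0, 7, 5, 3, 10, 6] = (0 9 3 8 5 2 11 6)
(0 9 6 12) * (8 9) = (0 8 9 6 12) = [8, 1, 2, 3, 4, 5, 12, 7, 9, 6, 10, 11, 0]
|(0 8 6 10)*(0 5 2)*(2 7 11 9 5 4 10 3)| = 20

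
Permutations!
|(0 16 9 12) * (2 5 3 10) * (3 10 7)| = |(0 16 9 12)(2 5 10)(3 7)| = 12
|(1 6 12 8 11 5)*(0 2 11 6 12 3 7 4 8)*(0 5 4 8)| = 12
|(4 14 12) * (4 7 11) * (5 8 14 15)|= 8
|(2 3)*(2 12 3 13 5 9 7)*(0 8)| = |(0 8)(2 13 5 9 7)(3 12)| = 10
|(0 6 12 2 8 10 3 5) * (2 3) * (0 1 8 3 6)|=|(1 8 10 2 3 5)(6 12)|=6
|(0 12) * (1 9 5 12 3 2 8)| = 8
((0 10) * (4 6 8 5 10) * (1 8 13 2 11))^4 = ((0 4 6 13 2 11 1 8 5 10))^4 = (0 2 5 6 1)(4 11 10 13 8)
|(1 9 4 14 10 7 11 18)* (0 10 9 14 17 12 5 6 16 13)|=|(0 10 7 11 18 1 14 9 4 17 12 5 6 16 13)|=15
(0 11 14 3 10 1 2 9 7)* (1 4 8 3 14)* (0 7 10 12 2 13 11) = (14)(1 13 11)(2 9 10 4 8 3 12) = [0, 13, 9, 12, 8, 5, 6, 7, 3, 10, 4, 1, 2, 11, 14]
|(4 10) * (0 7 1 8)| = 4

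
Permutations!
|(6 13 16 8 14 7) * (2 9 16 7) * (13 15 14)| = |(2 9 16 8 13 7 6 15 14)| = 9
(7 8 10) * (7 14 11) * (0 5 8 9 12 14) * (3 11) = (0 5 8 10)(3 11 7 9 12 14) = [5, 1, 2, 11, 4, 8, 6, 9, 10, 12, 0, 7, 14, 13, 3]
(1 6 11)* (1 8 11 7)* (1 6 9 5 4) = (1 9 5 4)(6 7)(8 11) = [0, 9, 2, 3, 1, 4, 7, 6, 11, 5, 10, 8]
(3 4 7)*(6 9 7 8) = (3 4 8 6 9 7) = [0, 1, 2, 4, 8, 5, 9, 3, 6, 7]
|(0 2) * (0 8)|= 3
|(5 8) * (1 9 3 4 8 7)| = |(1 9 3 4 8 5 7)| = 7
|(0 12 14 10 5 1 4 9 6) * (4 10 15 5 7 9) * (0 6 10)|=6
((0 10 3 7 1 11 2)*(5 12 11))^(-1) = ((0 10 3 7 1 5 12 11 2))^(-1) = (0 2 11 12 5 1 7 3 10)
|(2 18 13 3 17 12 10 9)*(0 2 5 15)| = |(0 2 18 13 3 17 12 10 9 5 15)| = 11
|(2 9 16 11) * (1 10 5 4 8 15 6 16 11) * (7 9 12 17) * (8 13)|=|(1 10 5 4 13 8 15 6 16)(2 12 17 7 9 11)|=18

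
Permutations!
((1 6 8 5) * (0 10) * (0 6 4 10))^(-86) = (1 8 10)(4 5 6)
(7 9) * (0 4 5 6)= (0 4 5 6)(7 9)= [4, 1, 2, 3, 5, 6, 0, 9, 8, 7]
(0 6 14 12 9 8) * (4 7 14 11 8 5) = (0 6 11 8)(4 7 14 12 9 5) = [6, 1, 2, 3, 7, 4, 11, 14, 0, 5, 10, 8, 9, 13, 12]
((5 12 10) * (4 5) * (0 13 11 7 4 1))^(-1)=((0 13 11 7 4 5 12 10 1))^(-1)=(0 1 10 12 5 4 7 11 13)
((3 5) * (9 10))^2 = (10)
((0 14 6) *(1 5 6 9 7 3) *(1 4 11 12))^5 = (0 4 6 3 5 7 1 9 12 14 11)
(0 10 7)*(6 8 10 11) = (0 11 6 8 10 7) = [11, 1, 2, 3, 4, 5, 8, 0, 10, 9, 7, 6]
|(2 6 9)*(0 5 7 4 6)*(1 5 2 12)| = 14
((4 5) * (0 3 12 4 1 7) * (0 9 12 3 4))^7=(12)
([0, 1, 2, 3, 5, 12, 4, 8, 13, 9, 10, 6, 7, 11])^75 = [0, 1, 2, 3, 7, 8, 12, 11, 6, 9, 10, 5, 13, 4]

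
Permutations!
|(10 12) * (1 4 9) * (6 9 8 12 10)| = 6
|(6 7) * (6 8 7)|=|(7 8)|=2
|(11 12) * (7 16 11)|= |(7 16 11 12)|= 4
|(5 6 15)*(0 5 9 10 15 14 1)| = 15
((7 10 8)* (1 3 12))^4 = (1 3 12)(7 10 8)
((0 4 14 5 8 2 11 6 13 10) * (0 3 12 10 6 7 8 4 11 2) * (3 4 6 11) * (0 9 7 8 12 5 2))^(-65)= ((0 3 5 6 13 11 8 9 7 12 10 4 14 2))^(-65)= (0 11 10 3 8 4 5 9 14 6 7 2 13 12)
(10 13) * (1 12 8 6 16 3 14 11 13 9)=(1 12 8 6 16 3 14 11 13 10 9)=[0, 12, 2, 14, 4, 5, 16, 7, 6, 1, 9, 13, 8, 10, 11, 15, 3]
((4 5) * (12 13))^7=((4 5)(12 13))^7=(4 5)(12 13)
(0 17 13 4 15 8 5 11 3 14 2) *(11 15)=(0 17 13 4 11 3 14 2)(5 15 8)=[17, 1, 0, 14, 11, 15, 6, 7, 5, 9, 10, 3, 12, 4, 2, 8, 16, 13]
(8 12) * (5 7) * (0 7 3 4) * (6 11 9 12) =(0 7 5 3 4)(6 11 9 12 8) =[7, 1, 2, 4, 0, 3, 11, 5, 6, 12, 10, 9, 8]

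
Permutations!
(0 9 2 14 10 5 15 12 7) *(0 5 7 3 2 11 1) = (0 9 11 1)(2 14 10 7 5 15 12 3) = [9, 0, 14, 2, 4, 15, 6, 5, 8, 11, 7, 1, 3, 13, 10, 12]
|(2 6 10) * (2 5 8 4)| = |(2 6 10 5 8 4)| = 6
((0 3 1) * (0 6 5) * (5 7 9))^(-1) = (0 5 9 7 6 1 3)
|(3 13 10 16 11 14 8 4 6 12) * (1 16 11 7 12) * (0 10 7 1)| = |(0 10 11 14 8 4 6)(1 16)(3 13 7 12)| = 28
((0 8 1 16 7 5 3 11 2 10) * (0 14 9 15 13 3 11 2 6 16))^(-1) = ((0 8 1)(2 10 14 9 15 13 3)(5 11 6 16 7))^(-1) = (0 1 8)(2 3 13 15 9 14 10)(5 7 16 6 11)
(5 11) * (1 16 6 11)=(1 16 6 11 5)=[0, 16, 2, 3, 4, 1, 11, 7, 8, 9, 10, 5, 12, 13, 14, 15, 6]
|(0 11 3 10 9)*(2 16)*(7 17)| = 10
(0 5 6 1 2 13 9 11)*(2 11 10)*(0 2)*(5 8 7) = [8, 11, 13, 3, 4, 6, 1, 5, 7, 10, 0, 2, 12, 9] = (0 8 7 5 6 1 11 2 13 9 10)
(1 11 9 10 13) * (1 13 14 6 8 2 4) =(1 11 9 10 14 6 8 2 4) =[0, 11, 4, 3, 1, 5, 8, 7, 2, 10, 14, 9, 12, 13, 6]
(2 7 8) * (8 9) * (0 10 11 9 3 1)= [10, 0, 7, 1, 4, 5, 6, 3, 2, 8, 11, 9]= (0 10 11 9 8 2 7 3 1)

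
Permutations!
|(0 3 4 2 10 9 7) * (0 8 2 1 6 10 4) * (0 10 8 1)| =10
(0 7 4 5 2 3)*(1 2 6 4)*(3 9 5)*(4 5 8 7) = [4, 2, 9, 0, 3, 6, 5, 1, 7, 8] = (0 4 3)(1 2 9 8 7)(5 6)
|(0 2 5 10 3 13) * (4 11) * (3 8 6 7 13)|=8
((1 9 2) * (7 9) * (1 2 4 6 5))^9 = ((1 7 9 4 6 5))^9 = (1 4)(5 9)(6 7)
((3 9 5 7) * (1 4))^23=(1 4)(3 7 5 9)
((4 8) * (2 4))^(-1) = (2 8 4)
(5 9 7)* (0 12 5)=(0 12 5 9 7)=[12, 1, 2, 3, 4, 9, 6, 0, 8, 7, 10, 11, 5]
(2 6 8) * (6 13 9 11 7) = (2 13 9 11 7 6 8) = [0, 1, 13, 3, 4, 5, 8, 6, 2, 11, 10, 7, 12, 9]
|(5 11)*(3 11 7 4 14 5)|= 4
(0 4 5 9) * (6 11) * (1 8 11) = [4, 8, 2, 3, 5, 9, 1, 7, 11, 0, 10, 6] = (0 4 5 9)(1 8 11 6)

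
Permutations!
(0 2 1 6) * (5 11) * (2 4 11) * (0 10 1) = (0 4 11 5 2)(1 6 10) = [4, 6, 0, 3, 11, 2, 10, 7, 8, 9, 1, 5]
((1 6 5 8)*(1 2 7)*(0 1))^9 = (0 6 8 7 1 5 2)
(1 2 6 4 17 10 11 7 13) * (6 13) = (1 2 13)(4 17 10 11 7 6) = [0, 2, 13, 3, 17, 5, 4, 6, 8, 9, 11, 7, 12, 1, 14, 15, 16, 10]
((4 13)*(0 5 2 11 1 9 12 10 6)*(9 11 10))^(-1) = (0 6 10 2 5)(1 11)(4 13)(9 12)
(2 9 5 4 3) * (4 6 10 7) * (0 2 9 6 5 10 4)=[2, 1, 6, 9, 3, 5, 4, 0, 8, 10, 7]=(0 2 6 4 3 9 10 7)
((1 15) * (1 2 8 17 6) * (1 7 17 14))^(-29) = (1 15 2 8 14)(6 7 17)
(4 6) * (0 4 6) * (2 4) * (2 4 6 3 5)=[4, 1, 6, 5, 0, 2, 3]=(0 4)(2 6 3 5)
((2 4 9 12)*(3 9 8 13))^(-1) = (2 12 9 3 13 8 4)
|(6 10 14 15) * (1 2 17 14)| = |(1 2 17 14 15 6 10)| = 7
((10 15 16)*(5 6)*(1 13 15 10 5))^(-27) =(1 16)(5 13)(6 15)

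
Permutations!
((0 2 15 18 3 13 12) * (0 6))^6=((0 2 15 18 3 13 12 6))^6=(0 12 3 15)(2 6 13 18)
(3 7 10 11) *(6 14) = (3 7 10 11)(6 14) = [0, 1, 2, 7, 4, 5, 14, 10, 8, 9, 11, 3, 12, 13, 6]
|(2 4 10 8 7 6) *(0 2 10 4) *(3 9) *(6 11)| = 10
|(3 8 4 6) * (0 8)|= 5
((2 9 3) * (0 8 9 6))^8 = (0 9 2)(3 6 8)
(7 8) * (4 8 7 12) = (4 8 12) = [0, 1, 2, 3, 8, 5, 6, 7, 12, 9, 10, 11, 4]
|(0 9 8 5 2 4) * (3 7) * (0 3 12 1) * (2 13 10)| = |(0 9 8 5 13 10 2 4 3 7 12 1)| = 12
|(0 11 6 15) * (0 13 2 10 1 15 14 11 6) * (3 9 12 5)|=20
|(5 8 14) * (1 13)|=|(1 13)(5 8 14)|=6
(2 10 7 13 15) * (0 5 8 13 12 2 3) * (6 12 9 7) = (0 5 8 13 15 3)(2 10 6 12)(7 9) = [5, 1, 10, 0, 4, 8, 12, 9, 13, 7, 6, 11, 2, 15, 14, 3]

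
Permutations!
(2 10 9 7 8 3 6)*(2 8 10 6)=[0, 1, 6, 2, 4, 5, 8, 10, 3, 7, 9]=(2 6 8 3)(7 10 9)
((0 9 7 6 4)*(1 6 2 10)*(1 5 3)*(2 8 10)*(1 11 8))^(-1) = (0 4 6 1 7 9)(3 5 10 8 11)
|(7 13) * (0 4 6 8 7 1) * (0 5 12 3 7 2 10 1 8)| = |(0 4 6)(1 5 12 3 7 13 8 2 10)| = 9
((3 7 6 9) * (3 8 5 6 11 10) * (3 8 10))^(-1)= (3 11 7)(5 8 10 9 6)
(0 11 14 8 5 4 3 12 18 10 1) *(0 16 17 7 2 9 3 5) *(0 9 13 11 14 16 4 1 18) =(0 14 8 9 3 12)(1 4 5)(2 13 11 16 17 7)(10 18) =[14, 4, 13, 12, 5, 1, 6, 2, 9, 3, 18, 16, 0, 11, 8, 15, 17, 7, 10]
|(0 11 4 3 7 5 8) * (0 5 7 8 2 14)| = |(0 11 4 3 8 5 2 14)| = 8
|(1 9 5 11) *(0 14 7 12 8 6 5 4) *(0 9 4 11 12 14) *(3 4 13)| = 12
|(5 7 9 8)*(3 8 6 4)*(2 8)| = 8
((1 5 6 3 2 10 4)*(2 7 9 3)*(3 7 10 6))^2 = (1 3 4 5 10)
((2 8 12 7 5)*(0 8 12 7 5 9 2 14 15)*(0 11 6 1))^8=((0 8 7 9 2 12 5 14 15 11 6 1))^8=(0 15 2)(1 14 9)(5 7 6)(8 11 12)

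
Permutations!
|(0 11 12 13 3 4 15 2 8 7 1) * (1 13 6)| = 35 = |(0 11 12 6 1)(2 8 7 13 3 4 15)|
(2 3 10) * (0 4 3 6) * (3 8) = (0 4 8 3 10 2 6) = [4, 1, 6, 10, 8, 5, 0, 7, 3, 9, 2]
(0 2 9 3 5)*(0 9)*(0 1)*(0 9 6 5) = (0 2 1 9 3)(5 6) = [2, 9, 1, 0, 4, 6, 5, 7, 8, 3]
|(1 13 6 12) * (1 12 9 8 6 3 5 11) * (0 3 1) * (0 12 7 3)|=|(1 13)(3 5 11 12 7)(6 9 8)|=30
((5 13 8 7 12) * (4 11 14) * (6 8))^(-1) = (4 14 11)(5 12 7 8 6 13)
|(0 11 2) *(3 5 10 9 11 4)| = 8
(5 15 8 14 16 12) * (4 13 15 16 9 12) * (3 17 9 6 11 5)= (3 17 9 12)(4 13 15 8 14 6 11 5 16)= [0, 1, 2, 17, 13, 16, 11, 7, 14, 12, 10, 5, 3, 15, 6, 8, 4, 9]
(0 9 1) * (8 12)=(0 9 1)(8 12)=[9, 0, 2, 3, 4, 5, 6, 7, 12, 1, 10, 11, 8]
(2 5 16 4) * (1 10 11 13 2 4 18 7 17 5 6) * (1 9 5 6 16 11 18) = [0, 10, 16, 3, 4, 11, 9, 17, 8, 5, 18, 13, 12, 2, 14, 15, 1, 6, 7] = (1 10 18 7 17 6 9 5 11 13 2 16)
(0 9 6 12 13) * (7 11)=(0 9 6 12 13)(7 11)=[9, 1, 2, 3, 4, 5, 12, 11, 8, 6, 10, 7, 13, 0]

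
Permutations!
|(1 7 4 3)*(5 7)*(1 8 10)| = |(1 5 7 4 3 8 10)| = 7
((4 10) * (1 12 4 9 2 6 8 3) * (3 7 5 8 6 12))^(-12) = ((1 3)(2 12 4 10 9)(5 8 7))^(-12) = (2 10 12 9 4)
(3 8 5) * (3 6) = (3 8 5 6) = [0, 1, 2, 8, 4, 6, 3, 7, 5]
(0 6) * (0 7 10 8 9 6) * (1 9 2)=[0, 9, 1, 3, 4, 5, 7, 10, 2, 6, 8]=(1 9 6 7 10 8 2)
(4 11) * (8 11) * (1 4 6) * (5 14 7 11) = (1 4 8 5 14 7 11 6) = [0, 4, 2, 3, 8, 14, 1, 11, 5, 9, 10, 6, 12, 13, 7]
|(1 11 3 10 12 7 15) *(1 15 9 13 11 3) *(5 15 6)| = 24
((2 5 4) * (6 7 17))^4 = ((2 5 4)(6 7 17))^4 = (2 5 4)(6 7 17)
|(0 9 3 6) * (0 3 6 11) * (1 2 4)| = 15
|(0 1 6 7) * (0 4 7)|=|(0 1 6)(4 7)|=6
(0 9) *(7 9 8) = (0 8 7 9) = [8, 1, 2, 3, 4, 5, 6, 9, 7, 0]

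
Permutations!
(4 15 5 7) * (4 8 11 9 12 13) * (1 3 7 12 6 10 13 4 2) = (1 3 7 8 11 9 6 10 13 2)(4 15 5 12) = [0, 3, 1, 7, 15, 12, 10, 8, 11, 6, 13, 9, 4, 2, 14, 5]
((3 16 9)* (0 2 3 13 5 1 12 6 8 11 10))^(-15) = (0 11 6 1 13 16 2 10 8 12 5 9 3)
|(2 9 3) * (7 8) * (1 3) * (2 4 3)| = |(1 2 9)(3 4)(7 8)| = 6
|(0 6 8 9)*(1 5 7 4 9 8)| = 7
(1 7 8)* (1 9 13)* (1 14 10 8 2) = [0, 7, 1, 3, 4, 5, 6, 2, 9, 13, 8, 11, 12, 14, 10] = (1 7 2)(8 9 13 14 10)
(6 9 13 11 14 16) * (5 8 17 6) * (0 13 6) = (0 13 11 14 16 5 8 17)(6 9) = [13, 1, 2, 3, 4, 8, 9, 7, 17, 6, 10, 14, 12, 11, 16, 15, 5, 0]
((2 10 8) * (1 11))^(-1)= ((1 11)(2 10 8))^(-1)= (1 11)(2 8 10)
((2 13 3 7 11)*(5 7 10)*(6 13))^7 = ((2 6 13 3 10 5 7 11))^7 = (2 11 7 5 10 3 13 6)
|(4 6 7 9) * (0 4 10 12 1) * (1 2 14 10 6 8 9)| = 28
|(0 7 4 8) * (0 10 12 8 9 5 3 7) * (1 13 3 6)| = |(1 13 3 7 4 9 5 6)(8 10 12)| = 24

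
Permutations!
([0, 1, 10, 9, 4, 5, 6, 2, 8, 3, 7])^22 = [0, 1, 10, 3, 4, 5, 6, 2, 8, 9, 7]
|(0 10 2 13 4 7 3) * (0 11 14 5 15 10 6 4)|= 12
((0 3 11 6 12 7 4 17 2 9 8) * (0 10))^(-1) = (0 10 8 9 2 17 4 7 12 6 11 3)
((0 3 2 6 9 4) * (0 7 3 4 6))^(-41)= (0 2 3 7 4)(6 9)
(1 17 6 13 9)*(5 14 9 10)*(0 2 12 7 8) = (0 2 12 7 8)(1 17 6 13 10 5 14 9) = [2, 17, 12, 3, 4, 14, 13, 8, 0, 1, 5, 11, 7, 10, 9, 15, 16, 6]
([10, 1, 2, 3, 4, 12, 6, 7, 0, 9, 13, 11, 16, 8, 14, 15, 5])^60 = (16)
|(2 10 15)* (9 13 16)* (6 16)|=12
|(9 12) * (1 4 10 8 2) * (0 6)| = |(0 6)(1 4 10 8 2)(9 12)| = 10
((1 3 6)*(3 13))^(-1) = (1 6 3 13) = ((1 13 3 6))^(-1)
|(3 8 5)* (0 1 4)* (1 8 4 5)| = |(0 8 1 5 3 4)| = 6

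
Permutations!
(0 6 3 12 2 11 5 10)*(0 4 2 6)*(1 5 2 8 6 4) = [0, 5, 11, 12, 8, 10, 3, 7, 6, 9, 1, 2, 4] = (1 5 10)(2 11)(3 12 4 8 6)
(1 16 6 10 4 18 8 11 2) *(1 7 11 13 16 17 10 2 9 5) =[0, 17, 7, 3, 18, 1, 2, 11, 13, 5, 4, 9, 12, 16, 14, 15, 6, 10, 8] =(1 17 10 4 18 8 13 16 6 2 7 11 9 5)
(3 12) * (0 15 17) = (0 15 17)(3 12) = [15, 1, 2, 12, 4, 5, 6, 7, 8, 9, 10, 11, 3, 13, 14, 17, 16, 0]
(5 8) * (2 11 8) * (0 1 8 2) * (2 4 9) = (0 1 8 5)(2 11 4 9) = [1, 8, 11, 3, 9, 0, 6, 7, 5, 2, 10, 4]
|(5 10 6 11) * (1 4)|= 4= |(1 4)(5 10 6 11)|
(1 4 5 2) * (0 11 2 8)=(0 11 2 1 4 5 8)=[11, 4, 1, 3, 5, 8, 6, 7, 0, 9, 10, 2]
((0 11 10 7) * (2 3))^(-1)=(0 7 10 11)(2 3)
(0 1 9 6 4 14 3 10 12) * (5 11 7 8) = (0 1 9 6 4 14 3 10 12)(5 11 7 8) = [1, 9, 2, 10, 14, 11, 4, 8, 5, 6, 12, 7, 0, 13, 3]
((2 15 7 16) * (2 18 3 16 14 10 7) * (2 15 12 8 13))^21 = (18)(2 12 8 13)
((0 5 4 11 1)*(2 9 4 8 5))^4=((0 2 9 4 11 1)(5 8))^4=(0 11 9)(1 4 2)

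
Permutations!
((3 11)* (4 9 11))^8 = ((3 4 9 11))^8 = (11)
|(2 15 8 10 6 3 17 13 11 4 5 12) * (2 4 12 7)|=13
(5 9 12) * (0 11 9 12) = (0 11 9)(5 12) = [11, 1, 2, 3, 4, 12, 6, 7, 8, 0, 10, 9, 5]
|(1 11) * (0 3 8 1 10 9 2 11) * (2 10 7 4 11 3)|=|(0 2 3 8 1)(4 11 7)(9 10)|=30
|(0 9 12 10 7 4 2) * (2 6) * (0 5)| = 9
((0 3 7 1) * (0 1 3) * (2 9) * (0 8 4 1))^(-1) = ((0 8 4 1)(2 9)(3 7))^(-1) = (0 1 4 8)(2 9)(3 7)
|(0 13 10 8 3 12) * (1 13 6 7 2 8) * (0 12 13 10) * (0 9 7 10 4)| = |(0 6 10 1 4)(2 8 3 13 9 7)| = 30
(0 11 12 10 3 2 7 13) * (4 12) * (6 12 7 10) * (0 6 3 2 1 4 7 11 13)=[13, 4, 10, 1, 11, 5, 12, 0, 8, 9, 2, 7, 3, 6]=(0 13 6 12 3 1 4 11 7)(2 10)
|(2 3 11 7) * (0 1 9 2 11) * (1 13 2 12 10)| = 4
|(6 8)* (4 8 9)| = 4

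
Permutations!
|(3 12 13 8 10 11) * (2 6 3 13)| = 4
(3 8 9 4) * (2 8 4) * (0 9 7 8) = [9, 1, 0, 4, 3, 5, 6, 8, 7, 2] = (0 9 2)(3 4)(7 8)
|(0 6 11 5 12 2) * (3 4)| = |(0 6 11 5 12 2)(3 4)| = 6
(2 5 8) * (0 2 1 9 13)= (0 2 5 8 1 9 13)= [2, 9, 5, 3, 4, 8, 6, 7, 1, 13, 10, 11, 12, 0]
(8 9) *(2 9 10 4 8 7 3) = (2 9 7 3)(4 8 10) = [0, 1, 9, 2, 8, 5, 6, 3, 10, 7, 4]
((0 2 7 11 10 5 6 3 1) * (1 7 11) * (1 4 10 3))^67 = (0 5 7 2 6 4 11 1 10 3)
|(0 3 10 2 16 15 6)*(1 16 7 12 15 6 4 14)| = |(0 3 10 2 7 12 15 4 14 1 16 6)| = 12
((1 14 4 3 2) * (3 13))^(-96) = (14)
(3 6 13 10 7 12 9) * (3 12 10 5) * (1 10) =(1 10 7)(3 6 13 5)(9 12) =[0, 10, 2, 6, 4, 3, 13, 1, 8, 12, 7, 11, 9, 5]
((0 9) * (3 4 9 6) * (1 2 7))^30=(9)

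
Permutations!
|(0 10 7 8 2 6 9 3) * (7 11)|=9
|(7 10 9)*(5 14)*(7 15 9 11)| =6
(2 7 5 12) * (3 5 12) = (2 7 12)(3 5) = [0, 1, 7, 5, 4, 3, 6, 12, 8, 9, 10, 11, 2]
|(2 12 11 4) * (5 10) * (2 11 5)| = |(2 12 5 10)(4 11)| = 4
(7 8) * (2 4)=(2 4)(7 8)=[0, 1, 4, 3, 2, 5, 6, 8, 7]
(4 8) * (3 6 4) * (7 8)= (3 6 4 7 8)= [0, 1, 2, 6, 7, 5, 4, 8, 3]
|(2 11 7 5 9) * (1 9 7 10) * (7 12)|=15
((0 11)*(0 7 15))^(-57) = (0 15 7 11)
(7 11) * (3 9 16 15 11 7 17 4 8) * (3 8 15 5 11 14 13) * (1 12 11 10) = (1 12 11 17 4 15 14 13 3 9 16 5 10) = [0, 12, 2, 9, 15, 10, 6, 7, 8, 16, 1, 17, 11, 3, 13, 14, 5, 4]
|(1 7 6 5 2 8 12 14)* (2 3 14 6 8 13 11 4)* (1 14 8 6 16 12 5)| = |(1 7 6)(2 13 11 4)(3 8 5)(12 16)| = 12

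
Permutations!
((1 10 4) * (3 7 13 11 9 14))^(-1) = ((1 10 4)(3 7 13 11 9 14))^(-1) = (1 4 10)(3 14 9 11 13 7)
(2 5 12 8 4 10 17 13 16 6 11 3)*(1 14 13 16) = (1 14 13)(2 5 12 8 4 10 17 16 6 11 3) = [0, 14, 5, 2, 10, 12, 11, 7, 4, 9, 17, 3, 8, 1, 13, 15, 6, 16]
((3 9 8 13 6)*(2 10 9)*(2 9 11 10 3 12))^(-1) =((2 3 9 8 13 6 12)(10 11))^(-1) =(2 12 6 13 8 9 3)(10 11)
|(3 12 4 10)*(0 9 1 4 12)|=|(12)(0 9 1 4 10 3)|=6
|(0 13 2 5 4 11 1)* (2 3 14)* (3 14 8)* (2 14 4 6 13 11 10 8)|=|(14)(0 11 1)(2 5 6 13 4 10 8 3)|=24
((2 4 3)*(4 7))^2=((2 7 4 3))^2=(2 4)(3 7)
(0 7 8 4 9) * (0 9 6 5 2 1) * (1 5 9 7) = (0 1)(2 5)(4 6 9 7 8) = [1, 0, 5, 3, 6, 2, 9, 8, 4, 7]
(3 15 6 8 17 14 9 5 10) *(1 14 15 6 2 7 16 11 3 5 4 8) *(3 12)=(1 14 9 4 8 17 15 2 7 16 11 12 3 6)(5 10)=[0, 14, 7, 6, 8, 10, 1, 16, 17, 4, 5, 12, 3, 13, 9, 2, 11, 15]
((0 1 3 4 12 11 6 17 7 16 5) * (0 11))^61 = ((0 1 3 4 12)(5 11 6 17 7 16))^61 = (0 1 3 4 12)(5 11 6 17 7 16)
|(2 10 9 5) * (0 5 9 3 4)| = 6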